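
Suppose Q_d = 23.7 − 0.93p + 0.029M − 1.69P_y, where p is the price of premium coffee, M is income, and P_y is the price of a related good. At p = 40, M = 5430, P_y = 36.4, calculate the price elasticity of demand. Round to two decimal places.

First evaluate Q_d: 23.7 − 0.93(40) + 0.029(5430) − 1.69(36.4) = 23.7 − 37.2 + 157.47 − 61.516 = 82.454.
∂Q_d/∂p = −0.93, so E_p = (−0.93)·(40/82.454) ≈ -0.45.
|E_p| < 1: demand is inelastic.

-0.45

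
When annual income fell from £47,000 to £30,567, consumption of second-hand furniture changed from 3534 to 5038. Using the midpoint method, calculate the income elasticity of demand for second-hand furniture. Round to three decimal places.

-0.828

%ΔQ = (5038 − 3534)/[(3534+5038)/2] = 1504/4286 ≈ 0.3509.
%ΔI = (30,567 − 47,000)/[(47,000+30,567)/2] = -16433/38783.5 ≈ -0.4237.
E_I = %ΔQ/%ΔI ≈ -0.828.
E_I < 0: inferior good.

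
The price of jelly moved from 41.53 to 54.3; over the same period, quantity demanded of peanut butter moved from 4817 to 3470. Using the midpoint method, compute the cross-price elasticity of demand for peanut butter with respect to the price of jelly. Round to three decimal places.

-1.220

%ΔQ_x = (3470 − 4817)/[(4817+3470)/2] = -1347/4143.5 ≈ -0.3251.
%ΔP_y = (54.3 − 41.53)/[(41.53+54.3)/2] ≈ 0.2665.
E_xy = -0.3251/0.2665 ≈ -1.220.
E_xy < 0, so peanut butter and jelly are complements.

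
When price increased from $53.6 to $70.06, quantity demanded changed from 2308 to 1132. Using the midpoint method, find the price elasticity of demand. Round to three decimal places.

-2.568

%Δq = (1132 − 2308)/[(2308 + 1132)/2] = -1176/1720 ≈ -0.6837.
%ΔP = (70.06 − 53.6)/[(53.6 + 70.06)/2] = 16.46/61.83 ≈ 0.2662.
Arc elasticity E = %Δq/%ΔP ≈ -0.6837/0.2662 ≈ -2.568.
|E| > 1: demand is elastic over this range.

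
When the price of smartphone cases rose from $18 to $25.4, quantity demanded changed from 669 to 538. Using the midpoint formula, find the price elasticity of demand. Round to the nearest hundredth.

%ΔQ = (538 − 669)/[(669 + 538)/2] = -131/603.5 ≈ -0.2171.
%ΔP = (25.4 − 18)/[(18 + 25.4)/2] = 7.4/21.7 ≈ 0.3410.
Arc elasticity E = %ΔQ/%ΔP ≈ -0.2171/0.3410 ≈ -0.64.
|E| < 1: demand is inelastic over this range.

-0.64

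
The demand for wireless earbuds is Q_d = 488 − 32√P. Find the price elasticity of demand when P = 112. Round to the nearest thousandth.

-1.134

At P = 112, Q_d = 149.3438.
dQ_d/dP = −32/(2√P) = −32/(2·10.583).
Point elasticity E = (dQ_d/dP)·(P/Q_d) = -1.5119 × 112/149.3438 ≈ -1.134.
|E| > 1, so demand is elastic at this price.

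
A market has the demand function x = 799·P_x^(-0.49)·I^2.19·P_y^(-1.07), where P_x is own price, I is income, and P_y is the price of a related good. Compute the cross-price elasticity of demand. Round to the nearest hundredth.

-1.07

For a Cobb–Douglas (constant-elasticity) form x = A·P_y^α·…, the elasticity with respect to P_y equals the exponent α at every point.
Here the exponent on P_y is -1.07, so the cross-price elasticity of demand is -1.07.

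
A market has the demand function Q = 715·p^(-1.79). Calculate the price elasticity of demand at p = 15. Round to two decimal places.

-1.79

For a Cobb–Douglas (constant-elasticity) form Q = A·p^α·…, the elasticity with respect to p equals the exponent α at every point.
Here the exponent on p is -1.79, so the price elasticity of demand is -1.79.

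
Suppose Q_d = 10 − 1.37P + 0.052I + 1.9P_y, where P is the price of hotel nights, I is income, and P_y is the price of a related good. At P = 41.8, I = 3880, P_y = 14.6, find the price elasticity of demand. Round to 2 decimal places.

Substituting, Q_d = 10 − 1.37(41.8) + 0.052(3880) + 1.9(14.6) = 10 − 57.266 + 201.76 + 27.74 = 182.234.
∂Q_d/∂P = −1.37, so E_p = (−1.37)·(41.8/182.234) ≈ -0.31.
|E_p| < 1: demand is inelastic.

-0.31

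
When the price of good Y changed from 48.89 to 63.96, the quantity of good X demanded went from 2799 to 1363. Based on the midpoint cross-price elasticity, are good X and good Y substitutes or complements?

complements

%ΔQ_x = (1363 − 2799)/[(2799+1363)/2] = -1436/2081 ≈ -0.6901.
%ΔP_y = (63.96 − 48.89)/[(48.89+63.96)/2] ≈ 0.2671.
E_xy = -0.6901/0.2671 ≈ -2.584.
E_xy < 0, so the goods are complements.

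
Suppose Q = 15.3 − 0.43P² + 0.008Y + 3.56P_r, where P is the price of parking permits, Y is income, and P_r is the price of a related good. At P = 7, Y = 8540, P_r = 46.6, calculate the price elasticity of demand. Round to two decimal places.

Evaluating quantity at (P, Y, P_r) gives Q = 15.3 − 0.43(7)² + 0.008(8540) + 3.56(46.6) = 15.3 − 21.07 + 68.32 + 165.896 = 228.446.
∂Q/∂P = −2·0.43·P = -6.02, so E_p = -6.02·(7/228.446) ≈ -0.18.
|E_p| < 1: demand is inelastic.

-0.18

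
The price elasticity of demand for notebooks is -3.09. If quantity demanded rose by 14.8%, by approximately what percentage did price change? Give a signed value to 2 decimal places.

%ΔQ ≈ E × %ΔP ⇒ %ΔP = %ΔQ / E = (14.8%)/(-3.09) ≈ -4.79%.

-4.79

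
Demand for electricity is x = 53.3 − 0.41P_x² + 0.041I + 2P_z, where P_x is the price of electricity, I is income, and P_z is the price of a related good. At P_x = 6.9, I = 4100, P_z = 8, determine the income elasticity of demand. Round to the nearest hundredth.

0.77

Substituting, x = 53.3 − 0.41(6.9)² + 0.041(4100) + 2(8) = 53.3 − 19.5201 + 168.1 + 16 = 217.8799.
∂x/∂I = +0.041, so E_I = 0.041·(4100/217.8799) ≈ 0.77.
E_I ∈ (0,1): normal good (necessity).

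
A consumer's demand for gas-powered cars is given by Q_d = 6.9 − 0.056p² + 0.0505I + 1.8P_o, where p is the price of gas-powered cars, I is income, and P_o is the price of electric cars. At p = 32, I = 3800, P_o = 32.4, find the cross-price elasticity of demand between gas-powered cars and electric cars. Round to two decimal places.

Substituting, Q_d = 6.9 − 0.056(32)² + 0.0505(3800) + 1.8(32.4) = 6.9 − 57.344 + 191.9 + 58.32 = 199.776.
∂Q_d/∂P_o = +1.8, so E_xy = 1.8·(32.4/199.776) ≈ 0.29.
E_xy > 0: the goods are substitutes.

0.29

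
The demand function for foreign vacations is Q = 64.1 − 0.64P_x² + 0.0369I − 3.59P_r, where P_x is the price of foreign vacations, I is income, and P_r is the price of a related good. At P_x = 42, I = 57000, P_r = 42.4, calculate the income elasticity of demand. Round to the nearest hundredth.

2.37

Evaluating quantity at (P_x, I, P_r) gives Q = 64.1 − 0.64(42)² + 0.0369(57000) − 3.59(42.4) = 64.1 − 1128.96 + 2103.3 − 152.216 = 886.224.
∂Q/∂I = +0.0369, so E_I = 0.0369·(57000/886.224) ≈ 2.37.
E_I > 1: normal good (luxury).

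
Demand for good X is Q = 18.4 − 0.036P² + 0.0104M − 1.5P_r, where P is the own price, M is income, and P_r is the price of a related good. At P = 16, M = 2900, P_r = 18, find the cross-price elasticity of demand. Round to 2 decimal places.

Q = 18.4 − 0.036(16)² + 0.0104(2900) − 1.5(18) = 18.4 − 9.216 + 30.16 − 27 = 12.344.
∂Q/∂P_r = −1.5, so E_xy = -1.5·(18/12.344) ≈ -2.19.
E_xy < 0: the goods are complements.

-2.19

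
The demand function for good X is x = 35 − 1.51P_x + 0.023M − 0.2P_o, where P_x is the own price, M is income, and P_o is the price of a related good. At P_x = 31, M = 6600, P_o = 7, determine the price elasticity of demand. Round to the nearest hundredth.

-0.34

x = 35 − 1.51(31) + 0.023(6600) − 0.2(7) = 35 − 46.81 + 151.8 − 1.4 = 138.59.
∂x/∂P_x = −1.51, so E_p = (−1.51)·(31/138.59) ≈ -0.34.
|E_p| < 1: demand is inelastic.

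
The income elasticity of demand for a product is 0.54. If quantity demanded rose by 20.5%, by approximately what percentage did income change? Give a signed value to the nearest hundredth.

%ΔQ ≈ E × %ΔI ⇒ %ΔI = %ΔQ / E = (20.5%)/(0.54) ≈ 37.96%.

37.96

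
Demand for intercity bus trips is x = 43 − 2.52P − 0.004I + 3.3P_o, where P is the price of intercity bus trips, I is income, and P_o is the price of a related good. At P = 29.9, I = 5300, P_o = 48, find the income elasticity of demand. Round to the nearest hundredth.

-0.20

Evaluating quantity at (P, I, P_o) gives x = 43 − 2.52(29.9) − 0.004(5300) + 3.3(48) = 43 − 75.348 − 21.2 + 158.4 = 104.852.
∂x/∂I = −0.004, so E_I = -0.004·(5300/104.852) ≈ -0.20.
E_I < 0: inferior good.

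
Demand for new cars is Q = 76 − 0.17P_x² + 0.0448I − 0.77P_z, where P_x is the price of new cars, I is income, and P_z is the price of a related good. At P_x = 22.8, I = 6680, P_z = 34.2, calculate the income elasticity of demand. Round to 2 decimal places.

Q = 76 − 0.17(22.8)² + 0.0448(6680) − 0.77(34.2) = 76 − 88.3728 + 299.264 − 26.334 = 260.5572.
∂Q/∂I = +0.0448, so E_I = 0.0448·(6680/260.5572) ≈ 1.15.
E_I > 1: normal good (luxury).

1.15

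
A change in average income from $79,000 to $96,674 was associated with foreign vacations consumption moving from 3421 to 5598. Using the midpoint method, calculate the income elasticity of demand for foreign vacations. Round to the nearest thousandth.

%ΔQ = (5598 − 3421)/[(3421+5598)/2] = 2177/4509.5 ≈ 0.4828.
%ΔI = (96,674 − 79,000)/[(79,000+96,674)/2] = 17674/87837 ≈ 0.2012.
E_I = %ΔQ/%ΔI ≈ 2.399.
E_I > 1: normal good (luxury).

2.399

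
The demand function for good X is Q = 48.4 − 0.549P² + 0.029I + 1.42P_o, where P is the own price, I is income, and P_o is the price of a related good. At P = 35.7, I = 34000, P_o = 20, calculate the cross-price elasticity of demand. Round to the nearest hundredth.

Substituting, Q = 48.4 − 0.549(35.7)² + 0.029(34000) + 1.42(20) = 48.4 − 699.695 + 986 + 28.4 = 363.105.
∂Q/∂P_o = +1.42, so E_xy = 1.42·(20/363.105) ≈ 0.08.
E_xy > 0: the goods are substitutes.

0.08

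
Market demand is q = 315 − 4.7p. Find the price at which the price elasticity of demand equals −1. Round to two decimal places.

For linear demand q = a − bp, E = −bp/(a − bp). |E| = 1 ⇒ bp = a − bp ⇒ p = a/(2b).
p = 315/(2·4.7) ≈ 33.51.

33.51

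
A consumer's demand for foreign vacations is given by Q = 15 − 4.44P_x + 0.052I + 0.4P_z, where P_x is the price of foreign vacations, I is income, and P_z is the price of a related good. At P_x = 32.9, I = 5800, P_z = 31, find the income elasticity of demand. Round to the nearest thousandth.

First evaluate Q: 15 − 4.44(32.9) + 0.052(5800) + 0.4(31) = 15 − 146.076 + 301.6 + 12.4 = 182.924.
∂Q/∂I = +0.052, so E_I = 0.052·(5800/182.924) ≈ 1.649.
E_I > 1: normal good (luxury).

1.649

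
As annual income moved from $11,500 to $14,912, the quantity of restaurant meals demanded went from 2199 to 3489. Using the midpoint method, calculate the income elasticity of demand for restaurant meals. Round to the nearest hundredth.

%ΔQ = (3489 − 2199)/[(2199+3489)/2] = 1290/2844 ≈ 0.4536.
%ΔI = (14,912 − 11,500)/[(11,500+14,912)/2] = 3412/13206 ≈ 0.2584.
E_I = %ΔQ/%ΔI ≈ 1.76.
E_I > 1: normal good (luxury).

1.76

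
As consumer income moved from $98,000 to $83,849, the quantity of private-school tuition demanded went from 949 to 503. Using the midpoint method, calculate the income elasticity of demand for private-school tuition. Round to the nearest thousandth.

3.947

%ΔQ = (503 − 949)/[(949+503)/2] = -446/726 ≈ -0.6143.
%ΔI = (83,849 − 98,000)/[(98,000+83,849)/2] = -14151/90924.5 ≈ -0.1556.
E_I = %ΔQ/%ΔI ≈ 3.947.
E_I > 1: normal good (luxury).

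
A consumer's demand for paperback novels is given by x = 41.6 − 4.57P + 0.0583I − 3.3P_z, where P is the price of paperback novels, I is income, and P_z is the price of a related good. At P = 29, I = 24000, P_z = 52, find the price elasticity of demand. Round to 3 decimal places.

-0.117

Evaluating quantity at (P, I, P_z) gives x = 41.6 − 4.57(29) + 0.0583(24000) − 3.3(52) = 41.6 − 132.53 + 1399.2 − 171.6 = 1136.67.
∂x/∂P = −4.57, so E_p = (−4.57)·(29/1136.67) ≈ -0.117.
|E_p| < 1: demand is inelastic.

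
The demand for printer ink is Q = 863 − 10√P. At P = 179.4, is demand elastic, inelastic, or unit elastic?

At P = 179.4, Q = 729.0597.
dQ/dP = −10/(2√P) = −10/(2·13.394).
Point elasticity E = (dQ/dP)·(P/Q) = -0.3733 × 179.4/729.0597 ≈ -0.092.
|E| ≈ 0.092 < 1, so demand is inelastic.

inelastic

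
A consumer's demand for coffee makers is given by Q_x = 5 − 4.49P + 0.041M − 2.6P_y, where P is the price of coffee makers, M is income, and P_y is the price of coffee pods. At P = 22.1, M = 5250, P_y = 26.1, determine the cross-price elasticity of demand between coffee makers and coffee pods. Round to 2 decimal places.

-1.28

First evaluate Q_x: 5 − 4.49(22.1) + 0.041(5250) − 2.6(26.1) = 5 − 99.229 + 215.25 − 67.86 = 53.161.
∂Q_x/∂P_y = −2.6, so E_xy = -2.6·(26.1/53.161) ≈ -1.28.
E_xy < 0: the goods are complements.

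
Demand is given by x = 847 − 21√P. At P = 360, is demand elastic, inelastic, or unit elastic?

At P = 360, x = 448.553.
dx/dP = −21/(2√P) = −21/(2·18.9737).
Point elasticity E = (dx/dP)·(P/x) = -0.5534 × 360/448.553 ≈ -0.444.
|E| ≈ 0.444 < 1, so demand is inelastic.

inelastic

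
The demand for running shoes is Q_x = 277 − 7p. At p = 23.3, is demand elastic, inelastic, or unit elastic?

At p = 23.3, Q_x = 113.9.
dQ_x/dp = −7.
Point elasticity E = (dQ_x/dp)·(p/Q_x) = -7 × 23.3/113.9 ≈ -1.432.
|E| ≈ 1.432 > 1, so demand is elastic.

elastic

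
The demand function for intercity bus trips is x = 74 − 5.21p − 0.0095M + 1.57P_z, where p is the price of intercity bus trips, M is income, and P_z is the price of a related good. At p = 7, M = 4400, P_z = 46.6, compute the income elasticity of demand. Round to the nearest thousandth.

-0.607

First evaluate x: 74 − 5.21(7) − 0.0095(4400) + 1.57(46.6) = 74 − 36.47 − 41.8 + 73.162 = 68.892.
∂x/∂M = −0.0095, so E_I = -0.0095·(4400/68.892) ≈ -0.607.
E_I < 0: inferior good.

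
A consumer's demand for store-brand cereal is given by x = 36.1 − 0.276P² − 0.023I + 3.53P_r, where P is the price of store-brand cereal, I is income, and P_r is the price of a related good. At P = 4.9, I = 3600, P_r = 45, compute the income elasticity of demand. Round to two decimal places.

At the given point, x = 36.1 − 0.276(4.9)² − 0.023(3600) + 3.53(45) = 36.1 − 6.6268 − 82.8 + 158.85 = 105.5232.
∂x/∂I = −0.023, so E_I = -0.023·(3600/105.5232) ≈ -0.78.
E_I < 0: inferior good.

-0.78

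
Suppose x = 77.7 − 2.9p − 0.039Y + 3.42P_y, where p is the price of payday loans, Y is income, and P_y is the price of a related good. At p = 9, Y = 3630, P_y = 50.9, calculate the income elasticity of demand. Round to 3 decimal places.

-1.683

First evaluate x: 77.7 − 2.9(9) − 0.039(3630) + 3.42(50.9) = 77.7 − 26.1 − 141.57 + 174.078 = 84.108.
∂x/∂Y = −0.039, so E_I = -0.039·(3630/84.108) ≈ -1.683.
E_I < 0: inferior good.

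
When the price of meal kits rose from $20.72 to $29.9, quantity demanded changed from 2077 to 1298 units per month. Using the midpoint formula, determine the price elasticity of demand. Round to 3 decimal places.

-1.273

%ΔQ = (1298 − 2077)/[(2077 + 1298)/2] = -779/1687.5 ≈ -0.4616.
%ΔP = (29.9 − 20.72)/[(20.72 + 29.9)/2] = 9.18/25.31 ≈ 0.3627.
Arc elasticity E = %ΔQ/%ΔP ≈ -0.4616/0.3627 ≈ -1.273.
|E| > 1: demand is elastic over this range.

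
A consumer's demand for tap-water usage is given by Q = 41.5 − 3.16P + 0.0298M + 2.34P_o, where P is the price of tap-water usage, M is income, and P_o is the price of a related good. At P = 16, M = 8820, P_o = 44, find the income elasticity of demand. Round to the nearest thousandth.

0.737

At the given point, Q = 41.5 − 3.16(16) + 0.0298(8820) + 2.34(44) = 41.5 − 50.56 + 262.836 + 102.96 = 356.736.
∂Q/∂M = +0.0298, so E_I = 0.0298·(8820/356.736) ≈ 0.737.
E_I ∈ (0,1): normal good (necessity).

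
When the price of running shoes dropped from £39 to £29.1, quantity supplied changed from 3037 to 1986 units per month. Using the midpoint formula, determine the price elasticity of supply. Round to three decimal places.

1.439

%Δq = (1986 − 3037)/[(3037 + 1986)/2] = -1051/2511.5 ≈ -0.4185.
%ΔP = (29.1 − 39)/[(39 + 29.1)/2] = -9.9/34.05 ≈ -0.2907.
Arc elasticity E = %Δq/%ΔP ≈ -0.4185/-0.2907 ≈ 1.439.
|E| > 1: supply is elastic over this range.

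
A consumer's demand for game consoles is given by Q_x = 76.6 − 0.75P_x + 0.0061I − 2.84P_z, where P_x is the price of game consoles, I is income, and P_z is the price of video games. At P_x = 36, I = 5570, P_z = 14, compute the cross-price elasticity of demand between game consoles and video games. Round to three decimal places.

-0.907

First evaluate Q_x: 76.6 − 0.75(36) + 0.0061(5570) − 2.84(14) = 76.6 − 27 + 33.977 − 39.76 = 43.817.
∂Q_x/∂P_z = −2.84, so E_xy = -2.84·(14/43.817) ≈ -0.907.
E_xy < 0: the goods are complements.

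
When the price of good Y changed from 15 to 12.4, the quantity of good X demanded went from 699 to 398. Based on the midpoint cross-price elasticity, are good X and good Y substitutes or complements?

substitutes

%ΔQ_x = (398 − 699)/[(699+398)/2] = -301/548.5 ≈ -0.5488.
%ΔP_y = (12.4 − 15)/[(15+12.4)/2] ≈ -0.1898.
E_xy = -0.5488/-0.1898 ≈ 2.892.
E_xy > 0, so the goods are substitutes.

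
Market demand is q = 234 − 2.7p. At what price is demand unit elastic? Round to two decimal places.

For linear demand q = a − bp, E = −bp/(a − bp). |E| = 1 ⇒ bp = a − bp ⇒ p = a/(2b).
p = 234/(2·2.7) ≈ 43.33.

43.33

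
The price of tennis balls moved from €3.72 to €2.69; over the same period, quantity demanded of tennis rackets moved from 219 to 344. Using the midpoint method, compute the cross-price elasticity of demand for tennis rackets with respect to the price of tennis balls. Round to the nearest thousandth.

-1.382

%ΔQ_x = (344 − 219)/[(219+344)/2] = 125/281.5 ≈ 0.4440.
%ΔP_y = (2.69 − 3.72)/[(3.72+2.69)/2] ≈ -0.3214.
E_xy = 0.4440/-0.3214 ≈ -1.382.
E_xy < 0, so tennis rackets and tennis balls are complements.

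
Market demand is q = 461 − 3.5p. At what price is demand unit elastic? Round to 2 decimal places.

65.86

For linear demand q = a − bp, E = −bp/(a − bp). |E| = 1 ⇒ bp = a − bp ⇒ p = a/(2b).
p = 461/(2·3.5) ≈ 65.86.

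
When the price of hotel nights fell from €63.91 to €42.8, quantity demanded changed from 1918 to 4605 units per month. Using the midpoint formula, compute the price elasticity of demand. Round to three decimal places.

%ΔQ = (4605 − 1918)/[(1918 + 4605)/2] = 2687/3261.5 ≈ 0.8239.
%Δp = (42.8 − 63.91)/[(63.91 + 42.8)/2] = -21.11/53.355 ≈ -0.3957.
Arc elasticity E = %ΔQ/%Δp ≈ 0.8239/-0.3957 ≈ -2.082.
|E| > 1: demand is elastic over this range.

-2.082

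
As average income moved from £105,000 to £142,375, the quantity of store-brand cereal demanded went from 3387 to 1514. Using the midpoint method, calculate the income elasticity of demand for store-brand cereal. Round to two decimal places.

-2.53

%ΔQ = (1514 − 3387)/[(3387+1514)/2] = -1873/2450.5 ≈ -0.7643.
%ΔI = (142,375 − 105,000)/[(105,000+142,375)/2] = 37375/123687.5 ≈ 0.3022.
E_I = %ΔQ/%ΔI ≈ -2.53.
E_I < 0: inferior good.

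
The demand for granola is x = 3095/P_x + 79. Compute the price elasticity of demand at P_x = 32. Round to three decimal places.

At P_x = 32, x = 175.7188.
dx/dP_x = −3095/P_x² = −3.0225.
Point elasticity E = (dx/dP_x)·(P_x/x) = -3.0225 × 32/175.7188 ≈ -0.550.
|E| < 1, so demand is inelastic at this price.

-0.550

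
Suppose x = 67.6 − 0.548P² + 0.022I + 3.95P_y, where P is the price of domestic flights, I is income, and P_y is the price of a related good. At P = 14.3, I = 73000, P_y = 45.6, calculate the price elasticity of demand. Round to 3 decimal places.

Evaluating quantity at (P, I, P_y) gives x = 67.6 − 0.548(14.3)² + 0.022(73000) + 3.95(45.6) = 67.6 − 112.0605 + 1606 + 180.12 = 1741.6595.
∂x/∂P = −2·0.548·P = -15.6728, so E_p = -15.6728·(14.3/1741.6595) ≈ -0.129.
|E_p| < 1: demand is inelastic.

-0.129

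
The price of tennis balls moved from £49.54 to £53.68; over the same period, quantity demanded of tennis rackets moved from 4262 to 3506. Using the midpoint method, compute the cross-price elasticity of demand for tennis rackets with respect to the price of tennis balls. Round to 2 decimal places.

-2.43

%ΔQ_x = (3506 − 4262)/[(4262+3506)/2] = -756/3884 ≈ -0.1946.
%ΔP_y = (53.68 − 49.54)/[(49.54+53.68)/2] ≈ 0.0802.
E_xy = -0.1946/0.0802 ≈ -2.43.
E_xy < 0, so tennis rackets and tennis balls are complements.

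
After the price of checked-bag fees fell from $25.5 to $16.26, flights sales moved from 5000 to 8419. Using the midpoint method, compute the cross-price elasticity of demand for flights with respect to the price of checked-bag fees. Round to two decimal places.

-1.15

%ΔQ_x = (8419 − 5000)/[(5000+8419)/2] = 3419/6709.5 ≈ 0.5096.
%ΔP_y = (16.26 − 25.5)/[(25.5+16.26)/2] ≈ -0.4425.
E_xy = 0.5096/-0.4425 ≈ -1.15.
E_xy < 0, so flights and checked-bag fees are complements.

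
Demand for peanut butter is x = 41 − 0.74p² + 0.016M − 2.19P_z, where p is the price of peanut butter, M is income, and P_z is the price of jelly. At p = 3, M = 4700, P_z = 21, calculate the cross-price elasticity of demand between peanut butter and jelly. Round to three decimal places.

At the given point, x = 41 − 0.74(3)² + 0.016(4700) − 2.19(21) = 41 − 6.66 + 75.2 − 45.99 = 63.55.
∂x/∂P_z = −2.19, so E_xy = -2.19·(21/63.55) ≈ -0.724.
E_xy < 0: the goods are complements.

-0.724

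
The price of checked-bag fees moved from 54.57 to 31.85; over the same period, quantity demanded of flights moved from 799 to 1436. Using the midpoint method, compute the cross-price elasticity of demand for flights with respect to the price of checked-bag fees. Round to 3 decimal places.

-1.084

%ΔQ_x = (1436 − 799)/[(799+1436)/2] = 637/1117.5 ≈ 0.5700.
%ΔP_y = (31.85 − 54.57)/[(54.57+31.85)/2] ≈ -0.5258.
E_xy = 0.5700/-0.5258 ≈ -1.084.
E_xy < 0, so flights and checked-bag fees are complements.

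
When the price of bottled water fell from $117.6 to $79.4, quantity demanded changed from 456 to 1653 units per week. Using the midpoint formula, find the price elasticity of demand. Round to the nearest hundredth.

-2.93

%ΔQ = (1653 − 456)/[(456 + 1653)/2] = 1197/1054.5 ≈ 1.1351.
%Δp = (79.4 − 117.6)/[(117.6 + 79.4)/2] = -38.2/98.5 ≈ -0.3878.
Arc elasticity E = %ΔQ/%Δp ≈ 1.1351/-0.3878 ≈ -2.93.
|E| > 1: demand is elastic over this range.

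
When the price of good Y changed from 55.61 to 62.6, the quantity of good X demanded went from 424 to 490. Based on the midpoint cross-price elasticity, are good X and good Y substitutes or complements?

%ΔQ_x = (490 − 424)/[(424+490)/2] = 66/457 ≈ 0.1444.
%ΔP_y = (62.6 − 55.61)/[(55.61+62.6)/2] ≈ 0.1183.
E_xy = 0.1444/0.1183 ≈ 1.221.
E_xy > 0, so the goods are substitutes.

substitutes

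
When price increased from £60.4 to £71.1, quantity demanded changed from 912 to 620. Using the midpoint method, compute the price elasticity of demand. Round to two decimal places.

%ΔQ = (620 − 912)/[(912 + 620)/2] = -292/766 ≈ -0.3812.
%ΔP = (71.1 − 60.4)/[(60.4 + 71.1)/2] = 10.7/65.75 ≈ 0.1627.
Arc elasticity E = %ΔQ/%ΔP ≈ -0.3812/0.1627 ≈ -2.34.
|E| > 1: demand is elastic over this range.

-2.34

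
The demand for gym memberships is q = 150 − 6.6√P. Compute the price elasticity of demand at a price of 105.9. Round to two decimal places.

-0.41

At P = 105.9, q = 82.0809.
dq/dP = −6.6/(2√P) = −6.6/(2·10.2908).
Point elasticity E = (dq/dP)·(P/q) = -0.3207 × 105.9/82.0809 ≈ -0.41.
|E| < 1, so demand is inelastic at this price.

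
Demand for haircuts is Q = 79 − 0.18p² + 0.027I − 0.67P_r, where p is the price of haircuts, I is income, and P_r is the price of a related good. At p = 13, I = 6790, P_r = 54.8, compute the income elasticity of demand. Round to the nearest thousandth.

Evaluating quantity at (p, I, P_r) gives Q = 79 − 0.18(13)² + 0.027(6790) − 0.67(54.8) = 79 − 30.42 + 183.33 − 36.716 = 195.194.
∂Q/∂I = +0.027, so E_I = 0.027·(6790/195.194) ≈ 0.939.
E_I ∈ (0,1): normal good (necessity).

0.939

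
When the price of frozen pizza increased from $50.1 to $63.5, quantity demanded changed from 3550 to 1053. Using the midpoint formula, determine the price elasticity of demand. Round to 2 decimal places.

%ΔQ = (1053 − 3550)/[(3550 + 1053)/2] = -2497/2301.5 ≈ -1.0849.
%Δp = (63.5 − 50.1)/[(50.1 + 63.5)/2] = 13.4/56.8 ≈ 0.2359.
Arc elasticity E = %ΔQ/%Δp ≈ -1.0849/0.2359 ≈ -4.60.
|E| > 1: demand is elastic over this range.

-4.60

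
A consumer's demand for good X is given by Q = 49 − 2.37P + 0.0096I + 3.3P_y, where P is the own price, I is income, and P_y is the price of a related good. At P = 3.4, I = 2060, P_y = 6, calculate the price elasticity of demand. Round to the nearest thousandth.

-0.100

First evaluate Q: 49 − 2.37(3.4) + 0.0096(2060) + 3.3(6) = 49 − 8.058 + 19.776 + 19.8 = 80.518.
∂Q/∂P = −2.37, so E_p = (−2.37)·(3.4/80.518) ≈ -0.100.
|E_p| < 1: demand is inelastic.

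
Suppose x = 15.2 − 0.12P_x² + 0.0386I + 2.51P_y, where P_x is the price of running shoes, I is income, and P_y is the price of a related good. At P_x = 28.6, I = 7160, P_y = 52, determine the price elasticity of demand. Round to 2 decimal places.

-0.61

Evaluating quantity at (P_x, I, P_y) gives x = 15.2 − 0.12(28.6)² + 0.0386(7160) + 2.51(52) = 15.2 − 98.1552 + 276.376 + 130.52 = 323.9408.
∂x/∂P_x = −2·0.12·P_x = -6.864, so E_p = -6.864·(28.6/323.9408) ≈ -0.61.
|E_p| < 1: demand is inelastic.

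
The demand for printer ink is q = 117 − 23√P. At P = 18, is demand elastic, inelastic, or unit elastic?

elastic

At P = 18, q = 19.4193.
dq/dP = −23/(2√P) = −23/(2·4.2426).
Point elasticity E = (dq/dP)·(P/q) = -2.7106 × 18/19.4193 ≈ -2.512.
|E| ≈ 2.512 > 1, so demand is elastic.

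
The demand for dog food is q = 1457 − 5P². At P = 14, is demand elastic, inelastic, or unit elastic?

At P = 14, q = 477.
dq/dP = −2·5·P = −140.
Point elasticity E = (dq/dP)·(P/q) = -140 × 14/477 ≈ -4.109.
|E| ≈ 4.109 > 1, so demand is elastic.

elastic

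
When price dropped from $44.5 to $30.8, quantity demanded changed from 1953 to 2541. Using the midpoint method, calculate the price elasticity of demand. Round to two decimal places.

-0.72

%ΔQ = (2541 − 1953)/[(1953 + 2541)/2] = 588/2247 ≈ 0.2617.
%Δp = (30.8 − 44.5)/[(44.5 + 30.8)/2] = -13.7/37.65 ≈ -0.3639.
Arc elasticity E = %ΔQ/%Δp ≈ 0.2617/-0.3639 ≈ -0.72.
|E| < 1: demand is inelastic over this range.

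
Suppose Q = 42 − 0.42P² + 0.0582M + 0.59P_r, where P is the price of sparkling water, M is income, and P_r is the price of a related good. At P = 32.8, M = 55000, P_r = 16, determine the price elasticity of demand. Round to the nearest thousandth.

First evaluate Q: 42 − 0.42(32.8)² + 0.0582(55000) + 0.59(16) = 42 − 451.8528 + 3201 + 9.44 = 2800.5872.
∂Q/∂P = −2·0.42·P = -27.552, so E_p = -27.552·(32.8/2800.5872) ≈ -0.323.
|E_p| < 1: demand is inelastic.

-0.323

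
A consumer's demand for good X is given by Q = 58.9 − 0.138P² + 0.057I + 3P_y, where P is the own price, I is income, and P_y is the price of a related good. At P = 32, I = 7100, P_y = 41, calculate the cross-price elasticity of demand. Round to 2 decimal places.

0.28

Evaluating quantity at (P, I, P_y) gives Q = 58.9 − 0.138(32)² + 0.057(7100) + 3(41) = 58.9 − 141.312 + 404.7 + 123 = 445.288.
∂Q/∂P_y = +3, so E_xy = 3·(41/445.288) ≈ 0.28.
E_xy > 0: the goods are substitutes.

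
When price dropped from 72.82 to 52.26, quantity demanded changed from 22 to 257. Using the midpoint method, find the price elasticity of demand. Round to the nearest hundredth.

-5.12

%Δq = (257 − 22)/[(22 + 257)/2] = 235/139.5 ≈ 1.6846.
%Δp = (52.26 − 72.82)/[(72.82 + 52.26)/2] = -20.56/62.54 ≈ -0.3287.
Arc elasticity E = %Δq/%Δp ≈ 1.6846/-0.3287 ≈ -5.12.
|E| > 1: demand is elastic over this range.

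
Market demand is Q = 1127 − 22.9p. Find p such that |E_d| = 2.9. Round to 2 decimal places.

36.60

Set −bp/(a − bp) = −2.9 ⇒ bp = 2.9(a − bp) ⇒ bp(1+2.9) = 2.9·a.
p = 2.9·1127/(22.9·3.9) ≈ 36.60.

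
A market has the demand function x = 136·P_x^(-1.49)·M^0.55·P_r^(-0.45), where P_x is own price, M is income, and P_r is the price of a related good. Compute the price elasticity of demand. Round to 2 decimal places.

-1.49

For a Cobb–Douglas (constant-elasticity) form x = A·P_x^α·…, the elasticity with respect to P_x equals the exponent α at every point.
Here the exponent on P_x is -1.49, so the price elasticity of demand is -1.49.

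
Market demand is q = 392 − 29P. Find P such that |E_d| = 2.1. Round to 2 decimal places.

Set −bP/(a − bP) = −2.1 ⇒ bP = 2.1(a − bP) ⇒ bP(1+2.1) = 2.1·a.
P = 2.1·392/(29·3.1) ≈ 9.16.

9.16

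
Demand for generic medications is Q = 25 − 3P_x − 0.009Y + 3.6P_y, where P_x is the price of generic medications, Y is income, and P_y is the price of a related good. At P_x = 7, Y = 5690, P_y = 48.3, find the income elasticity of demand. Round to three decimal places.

-0.404

Substituting, Q = 25 − 3(7) − 0.009(5690) + 3.6(48.3) = 25 − 21 − 51.21 + 173.88 = 126.67.
∂Q/∂Y = −0.009, so E_I = -0.009·(5690/126.67) ≈ -0.404.
E_I < 0: inferior good.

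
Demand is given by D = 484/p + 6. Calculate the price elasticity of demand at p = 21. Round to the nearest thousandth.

-0.793

At p = 21, D = 29.0476.
dD/dp = −484/p² = −1.0975.
Point elasticity E = (dD/dp)·(p/D) = -1.0975 × 21/29.0476 ≈ -0.793.
|E| < 1, so demand is inelastic at this price.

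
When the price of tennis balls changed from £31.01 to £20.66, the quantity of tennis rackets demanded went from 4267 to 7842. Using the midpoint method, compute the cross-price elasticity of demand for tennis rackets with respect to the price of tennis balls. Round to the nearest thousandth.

-1.474

%ΔQ_x = (7842 − 4267)/[(4267+7842)/2] = 3575/6054.5 ≈ 0.5905.
%ΔP_y = (20.66 − 31.01)/[(31.01+20.66)/2] ≈ -0.4006.
E_xy = 0.5905/-0.4006 ≈ -1.474.
E_xy < 0, so tennis rackets and tennis balls are complements.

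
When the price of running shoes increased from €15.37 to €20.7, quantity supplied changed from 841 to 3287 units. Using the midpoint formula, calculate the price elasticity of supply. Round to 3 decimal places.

4.010

%ΔQ = (3287 − 841)/[(841 + 3287)/2] = 2446/2064 ≈ 1.1851.
%ΔP = (20.7 − 15.37)/[(15.37 + 20.7)/2] = 5.33/18.035 ≈ 0.2955.
Arc elasticity E = %ΔQ/%ΔP ≈ 1.1851/0.2955 ≈ 4.010.
|E| > 1: supply is elastic over this range.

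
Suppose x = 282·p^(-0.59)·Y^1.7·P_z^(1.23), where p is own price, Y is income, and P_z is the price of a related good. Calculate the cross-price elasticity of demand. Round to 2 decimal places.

For a Cobb–Douglas (constant-elasticity) form x = A·P_z^α·…, the elasticity with respect to P_z equals the exponent α at every point.
Here the exponent on P_z is 1.23, so the cross-price elasticity of demand is 1.23.

1.23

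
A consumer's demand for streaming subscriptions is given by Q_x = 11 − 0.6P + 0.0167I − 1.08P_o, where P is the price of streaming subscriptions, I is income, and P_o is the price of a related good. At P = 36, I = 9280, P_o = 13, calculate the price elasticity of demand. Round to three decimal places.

Evaluating quantity at (P, I, P_o) gives Q_x = 11 − 0.6(36) + 0.0167(9280) − 1.08(13) = 11 − 21.6 + 154.976 − 14.04 = 130.336.
∂Q_x/∂P = −0.6, so E_p = (−0.6)·(36/130.336) ≈ -0.166.
|E_p| < 1: demand is inelastic.

-0.166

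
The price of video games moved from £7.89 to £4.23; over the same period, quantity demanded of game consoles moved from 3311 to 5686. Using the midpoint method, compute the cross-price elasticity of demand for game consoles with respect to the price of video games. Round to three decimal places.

-0.874

%ΔQ_x = (5686 − 3311)/[(3311+5686)/2] = 2375/4498.5 ≈ 0.5280.
%ΔP_y = (4.23 − 7.89)/[(7.89+4.23)/2] ≈ -0.6040.
E_xy = 0.5280/-0.6040 ≈ -0.874.
E_xy < 0, so game consoles and video games are complements.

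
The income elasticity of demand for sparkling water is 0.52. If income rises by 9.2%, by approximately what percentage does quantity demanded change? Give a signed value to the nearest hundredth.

4.78

%ΔQ ≈ E × %ΔI = (0.52) × (9.2%) ≈ 4.78%.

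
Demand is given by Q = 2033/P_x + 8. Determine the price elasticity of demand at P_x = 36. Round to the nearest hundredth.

-0.88

At P_x = 36, Q = 64.4722.
dQ/dP_x = −2033/P_x² = −1.5687.
Point elasticity E = (dQ/dP_x)·(P_x/Q) = -1.5687 × 36/64.4722 ≈ -0.88.
|E| < 1, so demand is inelastic at this price.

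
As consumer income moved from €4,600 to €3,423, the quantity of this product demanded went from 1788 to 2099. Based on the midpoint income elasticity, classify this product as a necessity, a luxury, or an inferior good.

inferior

%ΔQ = (2099 − 1788)/[(1788+2099)/2] = 311/1943.5 ≈ 0.1600.
%ΔM = (3,423 − 4,600)/[(4,600+3,423)/2] = -1177/4011.5 ≈ -0.2934.
E_I = %ΔQ/%ΔM ≈ -0.545.
E_I < 0: inferior good.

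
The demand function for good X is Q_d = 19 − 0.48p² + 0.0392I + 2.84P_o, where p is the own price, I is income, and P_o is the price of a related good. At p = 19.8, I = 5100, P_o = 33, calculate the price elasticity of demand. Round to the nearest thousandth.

At the given point, Q_d = 19 − 0.48(19.8)² + 0.0392(5100) + 2.84(33) = 19 − 188.1792 + 199.92 + 93.72 = 124.4608.
∂Q_d/∂p = −2·0.48·p = -19.008, so E_p = -19.008·(19.8/124.4608) ≈ -3.024.
|E_p| > 1: demand is elastic.

-3.024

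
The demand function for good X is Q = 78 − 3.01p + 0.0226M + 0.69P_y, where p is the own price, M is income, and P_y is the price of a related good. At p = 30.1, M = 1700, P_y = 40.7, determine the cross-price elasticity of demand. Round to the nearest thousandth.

0.521

Evaluating quantity at (p, M, P_y) gives Q = 78 − 3.01(30.1) + 0.0226(1700) + 0.69(40.7) = 78 − 90.601 + 38.42 + 28.083 = 53.902.
∂Q/∂P_y = +0.69, so E_xy = 0.69·(40.7/53.902) ≈ 0.521.
E_xy > 0: the goods are substitutes.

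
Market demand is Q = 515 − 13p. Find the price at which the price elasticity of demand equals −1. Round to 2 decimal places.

19.81

For linear demand Q = a − bp, E = −bp/(a − bp). |E| = 1 ⇒ bp = a − bp ⇒ p = a/(2b).
p = 515/(2·13) ≈ 19.81.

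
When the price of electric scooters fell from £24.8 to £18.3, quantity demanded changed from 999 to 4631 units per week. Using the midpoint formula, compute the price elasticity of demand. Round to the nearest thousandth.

-4.278

%Δq = (4631 − 999)/[(999 + 4631)/2] = 3632/2815 ≈ 1.2902.
%Δp = (18.3 − 24.8)/[(24.8 + 18.3)/2] = -6.5/21.55 ≈ -0.3016.
Arc elasticity E = %Δq/%Δp ≈ 1.2902/-0.3016 ≈ -4.278.
|E| > 1: demand is elastic over this range.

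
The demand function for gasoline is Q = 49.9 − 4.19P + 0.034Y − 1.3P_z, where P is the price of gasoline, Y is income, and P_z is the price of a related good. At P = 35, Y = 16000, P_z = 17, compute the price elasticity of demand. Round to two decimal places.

-0.34

At the given point, Q = 49.9 − 4.19(35) + 0.034(16000) − 1.3(17) = 49.9 − 146.65 + 544 − 22.1 = 425.15.
∂Q/∂P = −4.19, so E_p = (−4.19)·(35/425.15) ≈ -0.34.
|E_p| < 1: demand is inelastic.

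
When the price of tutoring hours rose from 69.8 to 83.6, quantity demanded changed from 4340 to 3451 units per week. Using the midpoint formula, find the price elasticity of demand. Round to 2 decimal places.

-1.27

%Δq = (3451 − 4340)/[(4340 + 3451)/2] = -889/3895.5 ≈ -0.2282.
%ΔP = (83.6 − 69.8)/[(69.8 + 83.6)/2] = 13.8/76.7 ≈ 0.1799.
Arc elasticity E = %Δq/%ΔP ≈ -0.2282/0.1799 ≈ -1.27.
|E| > 1: demand is elastic over this range.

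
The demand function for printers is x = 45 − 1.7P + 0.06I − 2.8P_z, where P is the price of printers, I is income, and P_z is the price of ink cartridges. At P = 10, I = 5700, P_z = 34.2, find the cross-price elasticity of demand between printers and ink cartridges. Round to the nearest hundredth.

Substituting, x = 45 − 1.7(10) + 0.06(5700) − 2.8(34.2) = 45 − 17 + 342 − 95.76 = 274.24.
∂x/∂P_z = −2.8, so E_xy = -2.8·(34.2/274.24) ≈ -0.35.
E_xy < 0: the goods are complements.

-0.35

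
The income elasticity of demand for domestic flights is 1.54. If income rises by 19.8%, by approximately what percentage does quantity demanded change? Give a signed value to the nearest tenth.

30.5

%ΔQ ≈ E × %ΔI = (1.54) × (19.8%) ≈ 30.5%.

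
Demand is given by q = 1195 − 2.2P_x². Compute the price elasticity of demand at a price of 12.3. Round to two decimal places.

At P_x = 12.3, q = 862.162.
dq/dP_x = −2·2.2·P_x = −54.12.
Point elasticity E = (dq/dP_x)·(P_x/q) = -54.12 × 12.3/862.162 ≈ -0.77.
|E| < 1, so demand is inelastic at this price.

-0.77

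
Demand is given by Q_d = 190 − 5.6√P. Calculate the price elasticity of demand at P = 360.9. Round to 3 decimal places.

-0.636

At P = 360.9, Q_d = 83.6147.
dQ_d/dP = −5.6/(2√P) = −5.6/(2·18.9974).
Point elasticity E = (dQ_d/dP)·(P/Q_d) = -0.1474 × 360.9/83.6147 ≈ -0.636.
|E| < 1, so demand is inelastic at this price.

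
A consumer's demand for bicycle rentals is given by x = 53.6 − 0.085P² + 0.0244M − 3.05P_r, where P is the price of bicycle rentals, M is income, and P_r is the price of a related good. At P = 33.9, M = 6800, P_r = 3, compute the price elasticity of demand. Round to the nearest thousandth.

-1.734

At the given point, x = 53.6 − 0.085(33.9)² + 0.0244(6800) − 3.05(3) = 53.6 − 97.6829 + 165.92 − 9.15 = 112.6872.
∂x/∂P = −2·0.085·P = -5.763, so E_p = -5.763·(33.9/112.6872) ≈ -1.734.
|E_p| > 1: demand is elastic.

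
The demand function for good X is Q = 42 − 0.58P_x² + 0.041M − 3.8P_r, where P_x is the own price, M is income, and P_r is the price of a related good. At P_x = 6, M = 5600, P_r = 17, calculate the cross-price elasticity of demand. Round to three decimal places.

-0.347

Substituting, Q = 42 − 0.58(6)² + 0.041(5600) − 3.8(17) = 42 − 20.88 + 229.6 − 64.6 = 186.12.
∂Q/∂P_r = −3.8, so E_xy = -3.8·(17/186.12) ≈ -0.347.
E_xy < 0: the goods are complements.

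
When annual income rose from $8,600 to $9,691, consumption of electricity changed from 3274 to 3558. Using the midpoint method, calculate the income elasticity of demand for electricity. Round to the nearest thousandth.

0.697

%ΔQ = (3558 − 3274)/[(3274+3558)/2] = 284/3416 ≈ 0.0831.
%ΔI = (9,691 − 8,600)/[(8,600+9,691)/2] = 1091/9145.5 ≈ 0.1193.
E_I = %ΔQ/%ΔI ≈ 0.697.
E_I ∈ (0,1): normal good (necessity).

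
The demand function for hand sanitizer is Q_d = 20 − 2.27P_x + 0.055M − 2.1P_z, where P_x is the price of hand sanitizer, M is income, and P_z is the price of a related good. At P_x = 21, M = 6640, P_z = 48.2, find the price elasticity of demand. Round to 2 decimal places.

-0.20

Q_d = 20 − 2.27(21) + 0.055(6640) − 2.1(48.2) = 20 − 47.67 + 365.2 − 101.22 = 236.31.
∂Q_d/∂P_x = −2.27, so E_p = (−2.27)·(21/236.31) ≈ -0.20.
|E_p| < 1: demand is inelastic.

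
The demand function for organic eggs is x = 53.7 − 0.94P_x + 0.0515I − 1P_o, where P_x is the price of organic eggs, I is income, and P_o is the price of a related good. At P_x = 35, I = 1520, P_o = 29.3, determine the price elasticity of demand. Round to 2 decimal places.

x = 53.7 − 0.94(35) + 0.0515(1520) − 1(29.3) = 53.7 − 32.9 + 78.28 − 29.3 = 69.78.
∂x/∂P_x = −0.94, so E_p = (−0.94)·(35/69.78) ≈ -0.47.
|E_p| < 1: demand is inelastic.

-0.47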